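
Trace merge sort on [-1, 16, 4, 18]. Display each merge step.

Divide and conquer:
  Merge [-1] + [16] -> [-1, 16]
  Merge [4] + [18] -> [4, 18]
  Merge [-1, 16] + [4, 18] -> [-1, 4, 16, 18]


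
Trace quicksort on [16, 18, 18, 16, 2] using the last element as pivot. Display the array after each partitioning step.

Partition 1: pivot=2 at index 0 -> [2, 18, 18, 16, 16]
Partition 2: pivot=16 at index 2 -> [2, 16, 16, 18, 18]
Partition 3: pivot=18 at index 4 -> [2, 16, 16, 18, 18]


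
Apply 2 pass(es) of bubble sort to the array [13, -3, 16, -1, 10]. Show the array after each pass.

After pass 1: [-3, 13, -1, 10, 16] (3 swaps)
After pass 2: [-3, -1, 10, 13, 16] (2 swaps)
Total swaps: 5


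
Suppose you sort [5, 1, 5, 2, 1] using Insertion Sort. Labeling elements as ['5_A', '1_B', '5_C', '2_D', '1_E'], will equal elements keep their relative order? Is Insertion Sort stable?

Trace Insertion Sort on the labeled array (the key is the number; the letter only tracks identity):
  Insert 1_B at index 0: [1_B, 5_A, 5_C, 2_D, 1_E]
  Insert 5_C at index 2: [1_B, 5_A, 5_C, 2_D, 1_E]
  Insert 2_D at index 1: [1_B, 2_D, 5_A, 5_C, 1_E]
  Insert 1_E at index 1: [1_B, 1_E, 2_D, 5_A, 5_C]
Final order: [1_B, 1_E, 2_D, 5_A, 5_C]
Equal keys:
  value 1: originally 1_B, 1_E; after sorting 1_B, 1_E -> order preserved
  value 5: originally 5_A, 5_C; after sorting 5_A, 5_C -> order preserved
All equal keys kept their original relative order. Insertion Sort is stable: elements are shifted only while they are strictly greater than the key, so a key is inserted after any equal elements already placed.
Answer: Stable


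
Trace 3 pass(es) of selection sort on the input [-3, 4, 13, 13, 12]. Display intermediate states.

Pass 1: Select minimum -3 at index 0, swap -> [-3, 4, 13, 13, 12]
Pass 2: Select minimum 4 at index 1, swap -> [-3, 4, 13, 13, 12]
Pass 3: Select minimum 12 at index 4, swap -> [-3, 4, 12, 13, 13]


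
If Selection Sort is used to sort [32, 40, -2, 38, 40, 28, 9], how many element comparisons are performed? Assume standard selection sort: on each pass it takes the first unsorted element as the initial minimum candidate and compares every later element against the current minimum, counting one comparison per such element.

Pass 1: scan indices 1..6 for the minimum = 6 comparison(s); min is -2, place at index 0 -> [-2, 40, 32, 38, 40, 28, 9]
Pass 2: scan indices 2..6 for the minimum = 5 comparison(s); min is 9, place at index 1 -> [-2, 9, 32, 38, 40, 28, 40]
Pass 3: scan indices 3..6 for the minimum = 4 comparison(s); min is 28, place at index 2 -> [-2, 9, 28, 38, 40, 32, 40]
Pass 4: scan indices 4..6 for the minimum = 3 comparison(s); min is 32, place at index 3 -> [-2, 9, 28, 32, 40, 38, 40]
Pass 5: scan indices 5..6 for the minimum = 2 comparison(s); min is 38, place at index 4 -> [-2, 9, 28, 32, 38, 40, 40]
Pass 6: scan indices 6..6 for the minimum = 1 comparison(s); min is 40, place at index 5 -> [-2, 9, 28, 32, 38, 40, 40]
Selection sort always scans the whole unsorted suffix, so the count is (n-1) + (n-2) + ... + 1 = n(n-1)/2 = 7*6/2 = 21 regardless of the input order.
Total comparisons: 6 + 5 + 4 + 3 + 2 + 1 = 21


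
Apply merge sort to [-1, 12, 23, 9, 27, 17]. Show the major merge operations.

Divide and conquer:
  Merge [12] + [23] -> [12, 23]
  Merge [-1] + [12, 23] -> [-1, 12, 23]
  Merge [27] + [17] -> [17, 27]
  Merge [9] + [17, 27] -> [9, 17, 27]
  Merge [-1, 12, 23] + [9, 17, 27] -> [-1, 9, 12, 17, 23, 27]


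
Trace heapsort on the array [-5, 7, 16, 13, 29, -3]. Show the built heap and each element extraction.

Build heap: [29, 13, 16, -5, 7, -3]
Extract 29: [16, 13, -3, -5, 7, 29]
Extract 16: [13, 7, -3, -5, 16, 29]
Extract 13: [7, -5, -3, 13, 16, 29]
Extract 7: [-3, -5, 7, 13, 16, 29]
Extract -3: [-5, -3, 7, 13, 16, 29]


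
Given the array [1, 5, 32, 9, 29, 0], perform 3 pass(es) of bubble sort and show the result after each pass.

After pass 1: [1, 5, 9, 29, 0, 32] (3 swaps)
After pass 2: [1, 5, 9, 0, 29, 32] (1 swaps)
After pass 3: [1, 5, 0, 9, 29, 32] (1 swaps)
Total swaps: 5


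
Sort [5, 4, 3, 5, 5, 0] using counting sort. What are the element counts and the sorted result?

Count array: [1, 0, 0, 1, 1, 3]
(count[i] = number of elements equal to i)
Cumulative count: [1, 1, 1, 2, 3, 6]
Sorted: [0, 3, 4, 5, 5, 5]


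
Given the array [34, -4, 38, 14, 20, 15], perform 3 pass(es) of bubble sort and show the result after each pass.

After pass 1: [-4, 34, 14, 20, 15, 38] (4 swaps)
After pass 2: [-4, 14, 20, 15, 34, 38] (3 swaps)
After pass 3: [-4, 14, 15, 20, 34, 38] (1 swaps)
Total swaps: 8


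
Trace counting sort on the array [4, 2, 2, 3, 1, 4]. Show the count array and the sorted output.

Count array: [0, 1, 2, 1, 2]
(count[i] = number of elements equal to i)
Cumulative count: [0, 1, 3, 4, 6]
Sorted: [1, 2, 2, 3, 4, 4]


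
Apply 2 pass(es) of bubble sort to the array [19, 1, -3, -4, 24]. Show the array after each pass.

After pass 1: [1, -3, -4, 19, 24] (3 swaps)
After pass 2: [-3, -4, 1, 19, 24] (2 swaps)
Total swaps: 5


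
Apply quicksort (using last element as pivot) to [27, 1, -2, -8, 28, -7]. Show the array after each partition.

Partition 1: pivot=-7 at index 1 -> [-8, -7, -2, 27, 28, 1]
Partition 2: pivot=1 at index 3 -> [-8, -7, -2, 1, 28, 27]
Partition 3: pivot=27 at index 4 -> [-8, -7, -2, 1, 27, 28]


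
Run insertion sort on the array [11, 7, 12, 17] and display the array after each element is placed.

First element 11 is already 'sorted'
Insert 7: shifted 1 elements -> [7, 11, 12, 17]
Insert 12: shifted 0 elements -> [7, 11, 12, 17]
Insert 17: shifted 0 elements -> [7, 11, 12, 17]


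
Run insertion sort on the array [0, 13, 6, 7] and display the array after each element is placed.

First element 0 is already 'sorted'
Insert 13: shifted 0 elements -> [0, 13, 6, 7]
Insert 6: shifted 1 elements -> [0, 6, 13, 7]
Insert 7: shifted 1 elements -> [0, 6, 7, 13]


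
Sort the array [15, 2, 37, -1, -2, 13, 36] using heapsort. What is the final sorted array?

Build heap: [37, 2, 36, -1, -2, 13, 15]
Extract 37: [36, 2, 15, -1, -2, 13, 37]
Extract 36: [15, 2, 13, -1, -2, 36, 37]
Extract 15: [13, 2, -2, -1, 15, 36, 37]
Extract 13: [2, -1, -2, 13, 15, 36, 37]
Extract 2: [-1, -2, 2, 13, 15, 36, 37]
Extract -1: [-2, -1, 2, 13, 15, 36, 37]


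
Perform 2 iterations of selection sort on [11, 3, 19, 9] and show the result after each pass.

Pass 1: Select minimum 3 at index 1, swap -> [3, 11, 19, 9]
Pass 2: Select minimum 9 at index 3, swap -> [3, 9, 19, 11]


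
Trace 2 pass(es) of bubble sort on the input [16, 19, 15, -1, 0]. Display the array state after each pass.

After pass 1: [16, 15, -1, 0, 19] (3 swaps)
After pass 2: [15, -1, 0, 16, 19] (3 swaps)
Total swaps: 6


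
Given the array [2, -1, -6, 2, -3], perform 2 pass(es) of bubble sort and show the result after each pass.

After pass 1: [-1, -6, 2, -3, 2] (3 swaps)
After pass 2: [-6, -1, -3, 2, 2] (2 swaps)
Total swaps: 5


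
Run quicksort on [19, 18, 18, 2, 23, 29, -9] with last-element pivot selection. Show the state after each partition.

Partition 1: pivot=-9 at index 0 -> [-9, 18, 18, 2, 23, 29, 19]
Partition 2: pivot=19 at index 4 -> [-9, 18, 18, 2, 19, 29, 23]
Partition 3: pivot=2 at index 1 -> [-9, 2, 18, 18, 19, 29, 23]
Partition 4: pivot=18 at index 3 -> [-9, 2, 18, 18, 19, 29, 23]
Partition 5: pivot=23 at index 5 -> [-9, 2, 18, 18, 19, 23, 29]


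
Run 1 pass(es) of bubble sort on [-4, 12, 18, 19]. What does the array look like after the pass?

After pass 1: [-4, 12, 18, 19] (0 swaps)
Total swaps: 0


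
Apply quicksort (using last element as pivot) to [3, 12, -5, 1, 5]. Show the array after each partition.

Partition 1: pivot=5 at index 3 -> [3, -5, 1, 5, 12]
Partition 2: pivot=1 at index 1 -> [-5, 1, 3, 5, 12]


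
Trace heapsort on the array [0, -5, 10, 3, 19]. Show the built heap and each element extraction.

Build heap: [19, 3, 10, 0, -5]
Extract 19: [10, 3, -5, 0, 19]
Extract 10: [3, 0, -5, 10, 19]
Extract 3: [0, -5, 3, 10, 19]
Extract 0: [-5, 0, 3, 10, 19]


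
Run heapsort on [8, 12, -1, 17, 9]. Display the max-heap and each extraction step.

Build heap: [17, 12, -1, 8, 9]
Extract 17: [12, 9, -1, 8, 17]
Extract 12: [9, 8, -1, 12, 17]
Extract 9: [8, -1, 9, 12, 17]
Extract 8: [-1, 8, 9, 12, 17]


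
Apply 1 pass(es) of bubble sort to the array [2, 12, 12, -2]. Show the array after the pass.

After pass 1: [2, 12, -2, 12] (1 swaps)
Total swaps: 1


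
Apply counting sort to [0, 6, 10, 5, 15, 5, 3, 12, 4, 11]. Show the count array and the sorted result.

Count array: [1, 0, 0, 1, 1, 2, 1, 0, 0, 0, 1, 1, 1, 0, 0, 1]
(count[i] = number of elements equal to i)
Cumulative count: [1, 1, 1, 2, 3, 5, 6, 6, 6, 6, 7, 8, 9, 9, 9, 10]
Sorted: [0, 3, 4, 5, 5, 6, 10, 11, 12, 15]


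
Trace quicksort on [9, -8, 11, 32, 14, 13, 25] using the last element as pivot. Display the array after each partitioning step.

Partition 1: pivot=25 at index 5 -> [9, -8, 11, 14, 13, 25, 32]
Partition 2: pivot=13 at index 3 -> [9, -8, 11, 13, 14, 25, 32]
Partition 3: pivot=11 at index 2 -> [9, -8, 11, 13, 14, 25, 32]
Partition 4: pivot=-8 at index 0 -> [-8, 9, 11, 13, 14, 25, 32]


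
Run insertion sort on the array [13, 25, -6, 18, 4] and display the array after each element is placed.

First element 13 is already 'sorted'
Insert 25: shifted 0 elements -> [13, 25, -6, 18, 4]
Insert -6: shifted 2 elements -> [-6, 13, 25, 18, 4]
Insert 18: shifted 1 elements -> [-6, 13, 18, 25, 4]
Insert 4: shifted 3 elements -> [-6, 4, 13, 18, 25]


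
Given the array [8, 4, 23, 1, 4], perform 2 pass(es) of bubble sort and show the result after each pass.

After pass 1: [4, 8, 1, 4, 23] (3 swaps)
After pass 2: [4, 1, 4, 8, 23] (2 swaps)
Total swaps: 5


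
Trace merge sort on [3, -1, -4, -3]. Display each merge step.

Divide and conquer:
  Merge [3] + [-1] -> [-1, 3]
  Merge [-4] + [-3] -> [-4, -3]
  Merge [-1, 3] + [-4, -3] -> [-4, -3, -1, 3]


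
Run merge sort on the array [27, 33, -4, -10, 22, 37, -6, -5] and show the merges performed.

Divide and conquer:
  Merge [27] + [33] -> [27, 33]
  Merge [-4] + [-10] -> [-10, -4]
  Merge [27, 33] + [-10, -4] -> [-10, -4, 27, 33]
  Merge [22] + [37] -> [22, 37]
  Merge [-6] + [-5] -> [-6, -5]
  Merge [22, 37] + [-6, -5] -> [-6, -5, 22, 37]
  Merge [-10, -4, 27, 33] + [-6, -5, 22, 37] -> [-10, -6, -5, -4, 22, 27, 33, 37]


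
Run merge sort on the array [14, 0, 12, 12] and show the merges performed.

Divide and conquer:
  Merge [14] + [0] -> [0, 14]
  Merge [12] + [12] -> [12, 12]
  Merge [0, 14] + [12, 12] -> [0, 12, 12, 14]


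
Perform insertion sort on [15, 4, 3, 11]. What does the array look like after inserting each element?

First element 15 is already 'sorted'
Insert 4: shifted 1 elements -> [4, 15, 3, 11]
Insert 3: shifted 2 elements -> [3, 4, 15, 11]
Insert 11: shifted 1 elements -> [3, 4, 11, 15]


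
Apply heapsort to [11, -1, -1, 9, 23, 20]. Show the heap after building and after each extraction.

Build heap: [23, 11, 20, 9, -1, -1]
Extract 23: [20, 11, -1, 9, -1, 23]
Extract 20: [11, 9, -1, -1, 20, 23]
Extract 11: [9, -1, -1, 11, 20, 23]
Extract 9: [-1, -1, 9, 11, 20, 23]
Extract -1: [-1, -1, 9, 11, 20, 23]


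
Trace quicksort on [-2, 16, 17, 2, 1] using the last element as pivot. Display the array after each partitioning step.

Partition 1: pivot=1 at index 1 -> [-2, 1, 17, 2, 16]
Partition 2: pivot=16 at index 3 -> [-2, 1, 2, 16, 17]


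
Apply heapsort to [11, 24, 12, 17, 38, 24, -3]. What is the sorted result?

Build heap: [38, 24, 24, 17, 11, 12, -3]
Extract 38: [24, 17, 24, -3, 11, 12, 38]
Extract 24: [24, 17, 12, -3, 11, 24, 38]
Extract 24: [17, 11, 12, -3, 24, 24, 38]
Extract 17: [12, 11, -3, 17, 24, 24, 38]
Extract 12: [11, -3, 12, 17, 24, 24, 38]
Extract 11: [-3, 11, 12, 17, 24, 24, 38]


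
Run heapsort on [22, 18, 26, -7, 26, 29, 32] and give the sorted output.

Build heap: [32, 26, 29, -7, 18, 22, 26]
Extract 32: [29, 26, 26, -7, 18, 22, 32]
Extract 29: [26, 22, 26, -7, 18, 29, 32]
Extract 26: [26, 22, 18, -7, 26, 29, 32]
Extract 26: [22, -7, 18, 26, 26, 29, 32]
Extract 22: [18, -7, 22, 26, 26, 29, 32]
Extract 18: [-7, 18, 22, 26, 26, 29, 32]


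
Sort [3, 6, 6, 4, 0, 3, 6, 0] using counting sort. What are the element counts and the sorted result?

Count array: [2, 0, 0, 2, 1, 0, 3]
(count[i] = number of elements equal to i)
Cumulative count: [2, 2, 2, 4, 5, 5, 8]
Sorted: [0, 0, 3, 3, 4, 6, 6, 6]


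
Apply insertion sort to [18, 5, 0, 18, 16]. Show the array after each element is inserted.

First element 18 is already 'sorted'
Insert 5: shifted 1 elements -> [5, 18, 0, 18, 16]
Insert 0: shifted 2 elements -> [0, 5, 18, 18, 16]
Insert 18: shifted 0 elements -> [0, 5, 18, 18, 16]
Insert 16: shifted 2 elements -> [0, 5, 16, 18, 18]


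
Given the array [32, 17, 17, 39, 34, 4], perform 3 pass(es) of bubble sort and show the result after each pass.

After pass 1: [17, 17, 32, 34, 4, 39] (4 swaps)
After pass 2: [17, 17, 32, 4, 34, 39] (1 swaps)
After pass 3: [17, 17, 4, 32, 34, 39] (1 swaps)
Total swaps: 6


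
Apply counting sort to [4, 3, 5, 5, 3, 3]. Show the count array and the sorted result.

Count array: [0, 0, 0, 3, 1, 2]
(count[i] = number of elements equal to i)
Cumulative count: [0, 0, 0, 3, 4, 6]
Sorted: [3, 3, 3, 4, 5, 5]


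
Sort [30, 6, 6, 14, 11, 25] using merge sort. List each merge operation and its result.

Divide and conquer:
  Merge [6] + [6] -> [6, 6]
  Merge [30] + [6, 6] -> [6, 6, 30]
  Merge [11] + [25] -> [11, 25]
  Merge [14] + [11, 25] -> [11, 14, 25]
  Merge [6, 6, 30] + [11, 14, 25] -> [6, 6, 11, 14, 25, 30]


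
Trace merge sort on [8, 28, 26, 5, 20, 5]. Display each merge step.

Divide and conquer:
  Merge [28] + [26] -> [26, 28]
  Merge [8] + [26, 28] -> [8, 26, 28]
  Merge [20] + [5] -> [5, 20]
  Merge [5] + [5, 20] -> [5, 5, 20]
  Merge [8, 26, 28] + [5, 5, 20] -> [5, 5, 8, 20, 26, 28]


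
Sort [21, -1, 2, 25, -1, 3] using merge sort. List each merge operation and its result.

Divide and conquer:
  Merge [-1] + [2] -> [-1, 2]
  Merge [21] + [-1, 2] -> [-1, 2, 21]
  Merge [-1] + [3] -> [-1, 3]
  Merge [25] + [-1, 3] -> [-1, 3, 25]
  Merge [-1, 2, 21] + [-1, 3, 25] -> [-1, -1, 2, 3, 21, 25]


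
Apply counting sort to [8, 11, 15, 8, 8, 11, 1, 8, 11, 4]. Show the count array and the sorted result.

Count array: [0, 1, 0, 0, 1, 0, 0, 0, 4, 0, 0, 3, 0, 0, 0, 1]
(count[i] = number of elements equal to i)
Cumulative count: [0, 1, 1, 1, 2, 2, 2, 2, 6, 6, 6, 9, 9, 9, 9, 10]
Sorted: [1, 4, 8, 8, 8, 8, 11, 11, 11, 15]


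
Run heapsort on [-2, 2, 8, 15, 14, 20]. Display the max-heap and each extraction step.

Build heap: [20, 15, 8, 2, 14, -2]
Extract 20: [15, 14, 8, 2, -2, 20]
Extract 15: [14, 2, 8, -2, 15, 20]
Extract 14: [8, 2, -2, 14, 15, 20]
Extract 8: [2, -2, 8, 14, 15, 20]
Extract 2: [-2, 2, 8, 14, 15, 20]


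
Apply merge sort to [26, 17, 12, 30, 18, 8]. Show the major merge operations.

Divide and conquer:
  Merge [17] + [12] -> [12, 17]
  Merge [26] + [12, 17] -> [12, 17, 26]
  Merge [18] + [8] -> [8, 18]
  Merge [30] + [8, 18] -> [8, 18, 30]
  Merge [12, 17, 26] + [8, 18, 30] -> [8, 12, 17, 18, 26, 30]


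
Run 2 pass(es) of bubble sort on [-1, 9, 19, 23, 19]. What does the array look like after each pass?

After pass 1: [-1, 9, 19, 19, 23] (1 swaps)
After pass 2: [-1, 9, 19, 19, 23] (0 swaps)
Total swaps: 1


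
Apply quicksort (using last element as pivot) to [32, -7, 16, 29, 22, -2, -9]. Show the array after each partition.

Partition 1: pivot=-9 at index 0 -> [-9, -7, 16, 29, 22, -2, 32]
Partition 2: pivot=32 at index 6 -> [-9, -7, 16, 29, 22, -2, 32]
Partition 3: pivot=-2 at index 2 -> [-9, -7, -2, 29, 22, 16, 32]
Partition 4: pivot=16 at index 3 -> [-9, -7, -2, 16, 22, 29, 32]
Partition 5: pivot=29 at index 5 -> [-9, -7, -2, 16, 22, 29, 32]


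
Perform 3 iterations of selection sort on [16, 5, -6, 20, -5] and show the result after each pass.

Pass 1: Select minimum -6 at index 2, swap -> [-6, 5, 16, 20, -5]
Pass 2: Select minimum -5 at index 4, swap -> [-6, -5, 16, 20, 5]
Pass 3: Select minimum 5 at index 4, swap -> [-6, -5, 5, 20, 16]


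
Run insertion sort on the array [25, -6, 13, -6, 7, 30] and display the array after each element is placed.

First element 25 is already 'sorted'
Insert -6: shifted 1 elements -> [-6, 25, 13, -6, 7, 30]
Insert 13: shifted 1 elements -> [-6, 13, 25, -6, 7, 30]
Insert -6: shifted 2 elements -> [-6, -6, 13, 25, 7, 30]
Insert 7: shifted 2 elements -> [-6, -6, 7, 13, 25, 30]
Insert 30: shifted 0 elements -> [-6, -6, 7, 13, 25, 30]


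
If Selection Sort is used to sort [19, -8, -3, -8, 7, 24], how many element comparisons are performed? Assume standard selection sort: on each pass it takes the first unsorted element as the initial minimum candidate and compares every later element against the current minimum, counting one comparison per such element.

Pass 1: scan indices 1..5 for the minimum = 5 comparison(s); min is -8, place at index 0 -> [-8, 19, -3, -8, 7, 24]
Pass 2: scan indices 2..5 for the minimum = 4 comparison(s); min is -8, place at index 1 -> [-8, -8, -3, 19, 7, 24]
Pass 3: scan indices 3..5 for the minimum = 3 comparison(s); min is -3, place at index 2 -> [-8, -8, -3, 19, 7, 24]
Pass 4: scan indices 4..5 for the minimum = 2 comparison(s); min is 7, place at index 3 -> [-8, -8, -3, 7, 19, 24]
Pass 5: scan indices 5..5 for the minimum = 1 comparison(s); min is 19, place at index 4 -> [-8, -8, -3, 7, 19, 24]
Selection sort always scans the whole unsorted suffix, so the count is (n-1) + (n-2) + ... + 1 = n(n-1)/2 = 6*5/2 = 15 regardless of the input order.
Total comparisons: 5 + 4 + 3 + 2 + 1 = 15


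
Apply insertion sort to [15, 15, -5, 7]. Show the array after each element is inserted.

First element 15 is already 'sorted'
Insert 15: shifted 0 elements -> [15, 15, -5, 7]
Insert -5: shifted 2 elements -> [-5, 15, 15, 7]
Insert 7: shifted 2 elements -> [-5, 7, 15, 15]


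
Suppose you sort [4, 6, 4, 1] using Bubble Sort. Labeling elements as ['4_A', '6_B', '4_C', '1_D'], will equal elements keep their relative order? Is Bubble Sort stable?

Trace Bubble Sort on the labeled array (the key is the number; the letter only tracks identity):
  After pass 1: [4_A, 4_C, 1_D, 6_B]
  After pass 2: [4_A, 1_D, 4_C, 6_B]
  After pass 3: [1_D, 4_A, 4_C, 6_B]
Final order: [1_D, 4_A, 4_C, 6_B]
Equal keys:
  value 4: originally 4_A, 4_C; after sorting 4_A, 4_C -> order preserved
All equal keys kept their original relative order. Bubble Sort is stable: it only swaps adjacent elements when the left one is strictly greater, so equal keys never move past each other.
Answer: Stable


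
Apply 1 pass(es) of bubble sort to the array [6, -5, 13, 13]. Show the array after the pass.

After pass 1: [-5, 6, 13, 13] (1 swaps)
Total swaps: 1


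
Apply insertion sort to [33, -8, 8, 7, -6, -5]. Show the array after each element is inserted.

First element 33 is already 'sorted'
Insert -8: shifted 1 elements -> [-8, 33, 8, 7, -6, -5]
Insert 8: shifted 1 elements -> [-8, 8, 33, 7, -6, -5]
Insert 7: shifted 2 elements -> [-8, 7, 8, 33, -6, -5]
Insert -6: shifted 3 elements -> [-8, -6, 7, 8, 33, -5]
Insert -5: shifted 3 elements -> [-8, -6, -5, 7, 8, 33]


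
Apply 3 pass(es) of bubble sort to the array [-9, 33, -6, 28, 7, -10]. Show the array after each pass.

After pass 1: [-9, -6, 28, 7, -10, 33] (4 swaps)
After pass 2: [-9, -6, 7, -10, 28, 33] (2 swaps)
After pass 3: [-9, -6, -10, 7, 28, 33] (1 swaps)
Total swaps: 7


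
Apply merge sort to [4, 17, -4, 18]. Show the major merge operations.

Divide and conquer:
  Merge [4] + [17] -> [4, 17]
  Merge [-4] + [18] -> [-4, 18]
  Merge [4, 17] + [-4, 18] -> [-4, 4, 17, 18]


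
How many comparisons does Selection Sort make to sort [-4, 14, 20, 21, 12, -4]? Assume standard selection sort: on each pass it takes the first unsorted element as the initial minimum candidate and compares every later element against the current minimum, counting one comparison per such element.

Pass 1: scan indices 1..5 for the minimum = 5 comparison(s); min is -4, place at index 0 -> [-4, 14, 20, 21, 12, -4]
Pass 2: scan indices 2..5 for the minimum = 4 comparison(s); min is -4, place at index 1 -> [-4, -4, 20, 21, 12, 14]
Pass 3: scan indices 3..5 for the minimum = 3 comparison(s); min is 12, place at index 2 -> [-4, -4, 12, 21, 20, 14]
Pass 4: scan indices 4..5 for the minimum = 2 comparison(s); min is 14, place at index 3 -> [-4, -4, 12, 14, 20, 21]
Pass 5: scan indices 5..5 for the minimum = 1 comparison(s); min is 20, place at index 4 -> [-4, -4, 12, 14, 20, 21]
Selection sort always scans the whole unsorted suffix, so the count is (n-1) + (n-2) + ... + 1 = n(n-1)/2 = 6*5/2 = 15 regardless of the input order.
Total comparisons: 5 + 4 + 3 + 2 + 1 = 15


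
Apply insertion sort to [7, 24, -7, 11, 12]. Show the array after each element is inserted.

First element 7 is already 'sorted'
Insert 24: shifted 0 elements -> [7, 24, -7, 11, 12]
Insert -7: shifted 2 elements -> [-7, 7, 24, 11, 12]
Insert 11: shifted 1 elements -> [-7, 7, 11, 24, 12]
Insert 12: shifted 1 elements -> [-7, 7, 11, 12, 24]


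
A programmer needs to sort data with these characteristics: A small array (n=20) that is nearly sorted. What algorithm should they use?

Best choice: Insertion sort
Reason: Insertion sort is O(n) for nearly sorted arrays and has low overhead


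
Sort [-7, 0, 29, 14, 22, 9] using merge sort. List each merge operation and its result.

Divide and conquer:
  Merge [0] + [29] -> [0, 29]
  Merge [-7] + [0, 29] -> [-7, 0, 29]
  Merge [22] + [9] -> [9, 22]
  Merge [14] + [9, 22] -> [9, 14, 22]
  Merge [-7, 0, 29] + [9, 14, 22] -> [-7, 0, 9, 14, 22, 29]


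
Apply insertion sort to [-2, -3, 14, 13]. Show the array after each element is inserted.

First element -2 is already 'sorted'
Insert -3: shifted 1 elements -> [-3, -2, 14, 13]
Insert 14: shifted 0 elements -> [-3, -2, 14, 13]
Insert 13: shifted 1 elements -> [-3, -2, 13, 14]


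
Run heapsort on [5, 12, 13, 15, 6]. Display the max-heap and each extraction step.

Build heap: [15, 12, 13, 5, 6]
Extract 15: [13, 12, 6, 5, 15]
Extract 13: [12, 5, 6, 13, 15]
Extract 12: [6, 5, 12, 13, 15]
Extract 6: [5, 6, 12, 13, 15]


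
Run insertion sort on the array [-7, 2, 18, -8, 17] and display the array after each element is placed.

First element -7 is already 'sorted'
Insert 2: shifted 0 elements -> [-7, 2, 18, -8, 17]
Insert 18: shifted 0 elements -> [-7, 2, 18, -8, 17]
Insert -8: shifted 3 elements -> [-8, -7, 2, 18, 17]
Insert 17: shifted 1 elements -> [-8, -7, 2, 17, 18]


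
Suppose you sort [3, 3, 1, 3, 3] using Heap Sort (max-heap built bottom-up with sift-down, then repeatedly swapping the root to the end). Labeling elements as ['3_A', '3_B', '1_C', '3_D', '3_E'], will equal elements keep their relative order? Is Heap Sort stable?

Trace Heap Sort on the labeled array (the key is the number; the letter only tracks identity):
  Build max-heap: [3_A, 3_B, 1_C, 3_D, 3_E]
  Swap root 3_A to index 4, re-heapify first 4 -> [3_E, 3_B, 1_C, 3_D, 3_A]
  Swap root 3_E to index 3, re-heapify first 3 -> [3_D, 3_B, 1_C, 3_E, 3_A]
  Swap root 3_D to index 2, re-heapify first 2 -> [3_B, 1_C, 3_D, 3_E, 3_A]
  Swap root 3_B to index 1, re-heapify first 1 -> [1_C, 3_B, 3_D, 3_E, 3_A]
Final order: [1_C, 3_B, 3_D, 3_E, 3_A]
Equal keys:
  value 3: originally 3_A, 3_B, 3_D, 3_E; after sorting 3_B, 3_D, 3_E, 3_A -> order changed
Equal keys were reordered, so Heap Sort is not stable: heap construction and root-to-end swaps move elements without regard to the original order of equal keys. (One such input is enough; an unstable sort may happen to preserve order on other inputs, but it gives no guarantee.)
Answer: Not stable


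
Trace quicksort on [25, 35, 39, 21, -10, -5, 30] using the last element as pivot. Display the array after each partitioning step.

Partition 1: pivot=30 at index 4 -> [25, 21, -10, -5, 30, 35, 39]
Partition 2: pivot=-5 at index 1 -> [-10, -5, 25, 21, 30, 35, 39]
Partition 3: pivot=21 at index 2 -> [-10, -5, 21, 25, 30, 35, 39]
Partition 4: pivot=39 at index 6 -> [-10, -5, 21, 25, 30, 35, 39]


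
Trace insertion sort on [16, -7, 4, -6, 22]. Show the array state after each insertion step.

First element 16 is already 'sorted'
Insert -7: shifted 1 elements -> [-7, 16, 4, -6, 22]
Insert 4: shifted 1 elements -> [-7, 4, 16, -6, 22]
Insert -6: shifted 2 elements -> [-7, -6, 4, 16, 22]
Insert 22: shifted 0 elements -> [-7, -6, 4, 16, 22]


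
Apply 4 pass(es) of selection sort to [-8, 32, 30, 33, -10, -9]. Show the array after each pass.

Pass 1: Select minimum -10 at index 4, swap -> [-10, 32, 30, 33, -8, -9]
Pass 2: Select minimum -9 at index 5, swap -> [-10, -9, 30, 33, -8, 32]
Pass 3: Select minimum -8 at index 4, swap -> [-10, -9, -8, 33, 30, 32]
Pass 4: Select minimum 30 at index 4, swap -> [-10, -9, -8, 30, 33, 32]


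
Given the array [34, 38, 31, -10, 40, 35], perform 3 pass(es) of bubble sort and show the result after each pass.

After pass 1: [34, 31, -10, 38, 35, 40] (3 swaps)
After pass 2: [31, -10, 34, 35, 38, 40] (3 swaps)
After pass 3: [-10, 31, 34, 35, 38, 40] (1 swaps)
Total swaps: 7


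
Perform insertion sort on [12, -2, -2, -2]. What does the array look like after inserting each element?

First element 12 is already 'sorted'
Insert -2: shifted 1 elements -> [-2, 12, -2, -2]
Insert -2: shifted 1 elements -> [-2, -2, 12, -2]
Insert -2: shifted 1 elements -> [-2, -2, -2, 12]


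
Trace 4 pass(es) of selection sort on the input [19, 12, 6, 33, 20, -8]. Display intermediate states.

Pass 1: Select minimum -8 at index 5, swap -> [-8, 12, 6, 33, 20, 19]
Pass 2: Select minimum 6 at index 2, swap -> [-8, 6, 12, 33, 20, 19]
Pass 3: Select minimum 12 at index 2, swap -> [-8, 6, 12, 33, 20, 19]
Pass 4: Select minimum 19 at index 5, swap -> [-8, 6, 12, 19, 20, 33]


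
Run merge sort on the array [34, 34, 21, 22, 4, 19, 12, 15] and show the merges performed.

Divide and conquer:
  Merge [34] + [34] -> [34, 34]
  Merge [21] + [22] -> [21, 22]
  Merge [34, 34] + [21, 22] -> [21, 22, 34, 34]
  Merge [4] + [19] -> [4, 19]
  Merge [12] + [15] -> [12, 15]
  Merge [4, 19] + [12, 15] -> [4, 12, 15, 19]
  Merge [21, 22, 34, 34] + [4, 12, 15, 19] -> [4, 12, 15, 19, 21, 22, 34, 34]


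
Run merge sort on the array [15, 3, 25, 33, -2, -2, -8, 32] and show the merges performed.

Divide and conquer:
  Merge [15] + [3] -> [3, 15]
  Merge [25] + [33] -> [25, 33]
  Merge [3, 15] + [25, 33] -> [3, 15, 25, 33]
  Merge [-2] + [-2] -> [-2, -2]
  Merge [-8] + [32] -> [-8, 32]
  Merge [-2, -2] + [-8, 32] -> [-8, -2, -2, 32]
  Merge [3, 15, 25, 33] + [-8, -2, -2, 32] -> [-8, -2, -2, 3, 15, 25, 32, 33]


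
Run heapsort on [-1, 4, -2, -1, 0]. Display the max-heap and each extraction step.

Build heap: [4, 0, -2, -1, -1]
Extract 4: [0, -1, -2, -1, 4]
Extract 0: [-1, -1, -2, 0, 4]
Extract -1: [-1, -2, -1, 0, 4]
Extract -1: [-2, -1, -1, 0, 4]


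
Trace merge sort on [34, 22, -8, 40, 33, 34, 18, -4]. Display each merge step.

Divide and conquer:
  Merge [34] + [22] -> [22, 34]
  Merge [-8] + [40] -> [-8, 40]
  Merge [22, 34] + [-8, 40] -> [-8, 22, 34, 40]
  Merge [33] + [34] -> [33, 34]
  Merge [18] + [-4] -> [-4, 18]
  Merge [33, 34] + [-4, 18] -> [-4, 18, 33, 34]
  Merge [-8, 22, 34, 40] + [-4, 18, 33, 34] -> [-8, -4, 18, 22, 33, 34, 34, 40]


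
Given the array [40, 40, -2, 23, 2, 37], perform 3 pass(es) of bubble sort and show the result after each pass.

After pass 1: [40, -2, 23, 2, 37, 40] (4 swaps)
After pass 2: [-2, 23, 2, 37, 40, 40] (4 swaps)
After pass 3: [-2, 2, 23, 37, 40, 40] (1 swaps)
Total swaps: 9


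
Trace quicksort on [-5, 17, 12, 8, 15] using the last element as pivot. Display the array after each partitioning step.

Partition 1: pivot=15 at index 3 -> [-5, 12, 8, 15, 17]
Partition 2: pivot=8 at index 1 -> [-5, 8, 12, 15, 17]


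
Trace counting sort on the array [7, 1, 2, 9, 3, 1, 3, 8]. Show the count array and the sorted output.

Count array: [0, 2, 1, 2, 0, 0, 0, 1, 1, 1]
(count[i] = number of elements equal to i)
Cumulative count: [0, 2, 3, 5, 5, 5, 5, 6, 7, 8]
Sorted: [1, 1, 2, 3, 3, 7, 8, 9]


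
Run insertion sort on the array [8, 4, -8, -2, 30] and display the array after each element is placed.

First element 8 is already 'sorted'
Insert 4: shifted 1 elements -> [4, 8, -8, -2, 30]
Insert -8: shifted 2 elements -> [-8, 4, 8, -2, 30]
Insert -2: shifted 2 elements -> [-8, -2, 4, 8, 30]
Insert 30: shifted 0 elements -> [-8, -2, 4, 8, 30]


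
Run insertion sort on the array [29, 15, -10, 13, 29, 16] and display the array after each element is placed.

First element 29 is already 'sorted'
Insert 15: shifted 1 elements -> [15, 29, -10, 13, 29, 16]
Insert -10: shifted 2 elements -> [-10, 15, 29, 13, 29, 16]
Insert 13: shifted 2 elements -> [-10, 13, 15, 29, 29, 16]
Insert 29: shifted 0 elements -> [-10, 13, 15, 29, 29, 16]
Insert 16: shifted 2 elements -> [-10, 13, 15, 16, 29, 29]


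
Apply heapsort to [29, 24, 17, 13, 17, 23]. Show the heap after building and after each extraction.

Build heap: [29, 24, 23, 13, 17, 17]
Extract 29: [24, 17, 23, 13, 17, 29]
Extract 24: [23, 17, 17, 13, 24, 29]
Extract 23: [17, 13, 17, 23, 24, 29]
Extract 17: [17, 13, 17, 23, 24, 29]
Extract 17: [13, 17, 17, 23, 24, 29]


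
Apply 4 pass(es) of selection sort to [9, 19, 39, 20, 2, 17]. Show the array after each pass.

Pass 1: Select minimum 2 at index 4, swap -> [2, 19, 39, 20, 9, 17]
Pass 2: Select minimum 9 at index 4, swap -> [2, 9, 39, 20, 19, 17]
Pass 3: Select minimum 17 at index 5, swap -> [2, 9, 17, 20, 19, 39]
Pass 4: Select minimum 19 at index 4, swap -> [2, 9, 17, 19, 20, 39]


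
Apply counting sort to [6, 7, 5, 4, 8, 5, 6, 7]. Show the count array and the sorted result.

Count array: [0, 0, 0, 0, 1, 2, 2, 2, 1]
(count[i] = number of elements equal to i)
Cumulative count: [0, 0, 0, 0, 1, 3, 5, 7, 8]
Sorted: [4, 5, 5, 6, 6, 7, 7, 8]


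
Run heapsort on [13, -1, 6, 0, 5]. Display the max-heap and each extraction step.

Build heap: [13, 5, 6, 0, -1]
Extract 13: [6, 5, -1, 0, 13]
Extract 6: [5, 0, -1, 6, 13]
Extract 5: [0, -1, 5, 6, 13]
Extract 0: [-1, 0, 5, 6, 13]


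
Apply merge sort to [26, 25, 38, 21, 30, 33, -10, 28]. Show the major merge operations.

Divide and conquer:
  Merge [26] + [25] -> [25, 26]
  Merge [38] + [21] -> [21, 38]
  Merge [25, 26] + [21, 38] -> [21, 25, 26, 38]
  Merge [30] + [33] -> [30, 33]
  Merge [-10] + [28] -> [-10, 28]
  Merge [30, 33] + [-10, 28] -> [-10, 28, 30, 33]
  Merge [21, 25, 26, 38] + [-10, 28, 30, 33] -> [-10, 21, 25, 26, 28, 30, 33, 38]


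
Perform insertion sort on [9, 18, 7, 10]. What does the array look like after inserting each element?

First element 9 is already 'sorted'
Insert 18: shifted 0 elements -> [9, 18, 7, 10]
Insert 7: shifted 2 elements -> [7, 9, 18, 10]
Insert 10: shifted 1 elements -> [7, 9, 10, 18]


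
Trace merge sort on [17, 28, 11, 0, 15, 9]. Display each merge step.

Divide and conquer:
  Merge [28] + [11] -> [11, 28]
  Merge [17] + [11, 28] -> [11, 17, 28]
  Merge [15] + [9] -> [9, 15]
  Merge [0] + [9, 15] -> [0, 9, 15]
  Merge [11, 17, 28] + [0, 9, 15] -> [0, 9, 11, 15, 17, 28]


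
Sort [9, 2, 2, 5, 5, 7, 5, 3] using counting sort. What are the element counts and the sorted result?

Count array: [0, 0, 2, 1, 0, 3, 0, 1, 0, 1]
(count[i] = number of elements equal to i)
Cumulative count: [0, 0, 2, 3, 3, 6, 6, 7, 7, 8]
Sorted: [2, 2, 3, 5, 5, 5, 7, 9]


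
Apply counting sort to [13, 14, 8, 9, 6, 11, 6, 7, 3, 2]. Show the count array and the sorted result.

Count array: [0, 0, 1, 1, 0, 0, 2, 1, 1, 1, 0, 1, 0, 1, 1]
(count[i] = number of elements equal to i)
Cumulative count: [0, 0, 1, 2, 2, 2, 4, 5, 6, 7, 7, 8, 8, 9, 10]
Sorted: [2, 3, 6, 6, 7, 8, 9, 11, 13, 14]


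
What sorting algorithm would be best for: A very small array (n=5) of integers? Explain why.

Best choice: Insertion sort
Reason: For tiny inputs the O(n^2) overhead is negligible and insertion sort has minimal constant factors


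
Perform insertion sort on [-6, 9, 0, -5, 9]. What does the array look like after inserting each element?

First element -6 is already 'sorted'
Insert 9: shifted 0 elements -> [-6, 9, 0, -5, 9]
Insert 0: shifted 1 elements -> [-6, 0, 9, -5, 9]
Insert -5: shifted 2 elements -> [-6, -5, 0, 9, 9]
Insert 9: shifted 0 elements -> [-6, -5, 0, 9, 9]


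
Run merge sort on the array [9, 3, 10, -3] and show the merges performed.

Divide and conquer:
  Merge [9] + [3] -> [3, 9]
  Merge [10] + [-3] -> [-3, 10]
  Merge [3, 9] + [-3, 10] -> [-3, 3, 9, 10]


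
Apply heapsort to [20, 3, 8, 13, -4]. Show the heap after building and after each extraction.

Build heap: [20, 13, 8, 3, -4]
Extract 20: [13, 3, 8, -4, 20]
Extract 13: [8, 3, -4, 13, 20]
Extract 8: [3, -4, 8, 13, 20]
Extract 3: [-4, 3, 8, 13, 20]


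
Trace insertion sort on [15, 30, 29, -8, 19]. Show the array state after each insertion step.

First element 15 is already 'sorted'
Insert 30: shifted 0 elements -> [15, 30, 29, -8, 19]
Insert 29: shifted 1 elements -> [15, 29, 30, -8, 19]
Insert -8: shifted 3 elements -> [-8, 15, 29, 30, 19]
Insert 19: shifted 2 elements -> [-8, 15, 19, 29, 30]


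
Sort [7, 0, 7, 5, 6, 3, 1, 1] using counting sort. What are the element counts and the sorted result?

Count array: [1, 2, 0, 1, 0, 1, 1, 2]
(count[i] = number of elements equal to i)
Cumulative count: [1, 3, 3, 4, 4, 5, 6, 8]
Sorted: [0, 1, 1, 3, 5, 6, 7, 7]


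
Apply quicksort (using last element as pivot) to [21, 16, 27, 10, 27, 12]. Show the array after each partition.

Partition 1: pivot=12 at index 1 -> [10, 12, 27, 21, 27, 16]
Partition 2: pivot=16 at index 2 -> [10, 12, 16, 21, 27, 27]
Partition 3: pivot=27 at index 5 -> [10, 12, 16, 21, 27, 27]
Partition 4: pivot=27 at index 4 -> [10, 12, 16, 21, 27, 27]


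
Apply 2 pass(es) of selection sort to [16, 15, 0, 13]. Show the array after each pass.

Pass 1: Select minimum 0 at index 2, swap -> [0, 15, 16, 13]
Pass 2: Select minimum 13 at index 3, swap -> [0, 13, 16, 15]


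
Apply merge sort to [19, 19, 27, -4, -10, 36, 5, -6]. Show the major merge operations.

Divide and conquer:
  Merge [19] + [19] -> [19, 19]
  Merge [27] + [-4] -> [-4, 27]
  Merge [19, 19] + [-4, 27] -> [-4, 19, 19, 27]
  Merge [-10] + [36] -> [-10, 36]
  Merge [5] + [-6] -> [-6, 5]
  Merge [-10, 36] + [-6, 5] -> [-10, -6, 5, 36]
  Merge [-4, 19, 19, 27] + [-10, -6, 5, 36] -> [-10, -6, -4, 5, 19, 19, 27, 36]


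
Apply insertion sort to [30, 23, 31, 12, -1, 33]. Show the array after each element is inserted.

First element 30 is already 'sorted'
Insert 23: shifted 1 elements -> [23, 30, 31, 12, -1, 33]
Insert 31: shifted 0 elements -> [23, 30, 31, 12, -1, 33]
Insert 12: shifted 3 elements -> [12, 23, 30, 31, -1, 33]
Insert -1: shifted 4 elements -> [-1, 12, 23, 30, 31, 33]
Insert 33: shifted 0 elements -> [-1, 12, 23, 30, 31, 33]


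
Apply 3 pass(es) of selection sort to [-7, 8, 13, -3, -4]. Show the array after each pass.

Pass 1: Select minimum -7 at index 0, swap -> [-7, 8, 13, -3, -4]
Pass 2: Select minimum -4 at index 4, swap -> [-7, -4, 13, -3, 8]
Pass 3: Select minimum -3 at index 3, swap -> [-7, -4, -3, 13, 8]


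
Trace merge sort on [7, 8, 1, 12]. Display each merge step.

Divide and conquer:
  Merge [7] + [8] -> [7, 8]
  Merge [1] + [12] -> [1, 12]
  Merge [7, 8] + [1, 12] -> [1, 7, 8, 12]


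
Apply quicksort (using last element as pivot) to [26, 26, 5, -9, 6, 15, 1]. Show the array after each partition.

Partition 1: pivot=1 at index 1 -> [-9, 1, 5, 26, 6, 15, 26]
Partition 2: pivot=26 at index 6 -> [-9, 1, 5, 26, 6, 15, 26]
Partition 3: pivot=15 at index 4 -> [-9, 1, 5, 6, 15, 26, 26]
Partition 4: pivot=6 at index 3 -> [-9, 1, 5, 6, 15, 26, 26]


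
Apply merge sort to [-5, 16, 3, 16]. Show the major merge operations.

Divide and conquer:
  Merge [-5] + [16] -> [-5, 16]
  Merge [3] + [16] -> [3, 16]
  Merge [-5, 16] + [3, 16] -> [-5, 3, 16, 16]


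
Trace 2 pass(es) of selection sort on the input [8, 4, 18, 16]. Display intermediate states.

Pass 1: Select minimum 4 at index 1, swap -> [4, 8, 18, 16]
Pass 2: Select minimum 8 at index 1, swap -> [4, 8, 18, 16]


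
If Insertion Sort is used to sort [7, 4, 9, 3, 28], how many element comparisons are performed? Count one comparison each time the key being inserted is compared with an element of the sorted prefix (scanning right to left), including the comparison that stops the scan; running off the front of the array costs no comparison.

Insert 4: 7 > 4 (shift), reached front = 1 comparison(s) -> [4, 7, 9, 3, 28]
Insert 9: 7 <= 9 (stop) = 1 comparison(s) -> [4, 7, 9, 3, 28]
Insert 3: 9 > 3 (shift), 7 > 3 (shift), 4 > 3 (shift), reached front = 3 comparison(s) -> [3, 4, 7, 9, 28]
Insert 28: 9 <= 28 (stop) = 1 comparison(s) -> [3, 4, 7, 9, 28]
Total comparisons: 1 + 1 + 3 + 1 = 6


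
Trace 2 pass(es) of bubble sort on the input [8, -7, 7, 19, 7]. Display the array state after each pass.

After pass 1: [-7, 7, 8, 7, 19] (3 swaps)
After pass 2: [-7, 7, 7, 8, 19] (1 swaps)
Total swaps: 4


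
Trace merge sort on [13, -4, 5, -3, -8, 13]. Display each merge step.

Divide and conquer:
  Merge [-4] + [5] -> [-4, 5]
  Merge [13] + [-4, 5] -> [-4, 5, 13]
  Merge [-8] + [13] -> [-8, 13]
  Merge [-3] + [-8, 13] -> [-8, -3, 13]
  Merge [-4, 5, 13] + [-8, -3, 13] -> [-8, -4, -3, 5, 13, 13]


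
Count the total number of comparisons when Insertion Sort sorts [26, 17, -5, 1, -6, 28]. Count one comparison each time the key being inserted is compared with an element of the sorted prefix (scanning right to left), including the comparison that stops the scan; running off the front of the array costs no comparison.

Insert 17: 26 > 17 (shift), reached front = 1 comparison(s) -> [17, 26, -5, 1, -6, 28]
Insert -5: 26 > -5 (shift), 17 > -5 (shift), reached front = 2 comparison(s) -> [-5, 17, 26, 1, -6, 28]
Insert 1: 26 > 1 (shift), 17 > 1 (shift), -5 <= 1 (stop) = 3 comparison(s) -> [-5, 1, 17, 26, -6, 28]
Insert -6: 26 > -6 (shift), 17 > -6 (shift), 1 > -6 (shift), -5 > -6 (shift), reached front = 4 comparison(s) -> [-6, -5, 1, 17, 26, 28]
Insert 28: 26 <= 28 (stop) = 1 comparison(s) -> [-6, -5, 1, 17, 26, 28]
Total comparisons: 1 + 2 + 3 + 4 + 1 = 11


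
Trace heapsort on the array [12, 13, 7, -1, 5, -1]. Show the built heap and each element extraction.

Build heap: [13, 12, 7, -1, 5, -1]
Extract 13: [12, 5, 7, -1, -1, 13]
Extract 12: [7, 5, -1, -1, 12, 13]
Extract 7: [5, -1, -1, 7, 12, 13]
Extract 5: [-1, -1, 5, 7, 12, 13]
Extract -1: [-1, -1, 5, 7, 12, 13]


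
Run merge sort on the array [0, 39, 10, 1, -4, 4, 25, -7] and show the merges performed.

Divide and conquer:
  Merge [0] + [39] -> [0, 39]
  Merge [10] + [1] -> [1, 10]
  Merge [0, 39] + [1, 10] -> [0, 1, 10, 39]
  Merge [-4] + [4] -> [-4, 4]
  Merge [25] + [-7] -> [-7, 25]
  Merge [-4, 4] + [-7, 25] -> [-7, -4, 4, 25]
  Merge [0, 1, 10, 39] + [-7, -4, 4, 25] -> [-7, -4, 0, 1, 4, 10, 25, 39]


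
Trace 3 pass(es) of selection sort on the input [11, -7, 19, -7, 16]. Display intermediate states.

Pass 1: Select minimum -7 at index 1, swap -> [-7, 11, 19, -7, 16]
Pass 2: Select minimum -7 at index 3, swap -> [-7, -7, 19, 11, 16]
Pass 3: Select minimum 11 at index 3, swap -> [-7, -7, 11, 19, 16]


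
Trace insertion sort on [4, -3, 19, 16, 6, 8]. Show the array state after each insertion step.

First element 4 is already 'sorted'
Insert -3: shifted 1 elements -> [-3, 4, 19, 16, 6, 8]
Insert 19: shifted 0 elements -> [-3, 4, 19, 16, 6, 8]
Insert 16: shifted 1 elements -> [-3, 4, 16, 19, 6, 8]
Insert 6: shifted 2 elements -> [-3, 4, 6, 16, 19, 8]
Insert 8: shifted 2 elements -> [-3, 4, 6, 8, 16, 19]


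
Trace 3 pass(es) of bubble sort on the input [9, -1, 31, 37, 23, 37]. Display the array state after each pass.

After pass 1: [-1, 9, 31, 23, 37, 37] (2 swaps)
After pass 2: [-1, 9, 23, 31, 37, 37] (1 swaps)
After pass 3: [-1, 9, 23, 31, 37, 37] (0 swaps)
Total swaps: 3
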